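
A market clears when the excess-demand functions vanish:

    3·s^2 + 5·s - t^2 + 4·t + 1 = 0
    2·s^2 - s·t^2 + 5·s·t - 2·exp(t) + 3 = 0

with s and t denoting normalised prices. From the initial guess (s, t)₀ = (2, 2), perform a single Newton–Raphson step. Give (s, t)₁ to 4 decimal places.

(0.4118, 0.9033)

At (2, 2): F = (27.0000, 8.221888).
Jacobian J = [[6·s + 5, -2·t + 4], [4·s - t^2 + 5·t, -2·s·t + 5·s - 2·exp(t)]].
At the point, J = [[17.0000, 0.0000], [14.0000, -12.778112]] (det J = -217.227907).
Solving J·Δ = −F gives Δ = (-1.5882, -1.0967).
Then the next iterate is (s, t)₁ = (0.4118, 0.9033).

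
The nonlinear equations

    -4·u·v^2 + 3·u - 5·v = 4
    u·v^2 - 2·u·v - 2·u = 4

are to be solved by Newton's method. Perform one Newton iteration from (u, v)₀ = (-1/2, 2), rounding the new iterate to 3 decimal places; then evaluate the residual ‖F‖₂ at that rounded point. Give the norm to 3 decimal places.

8.817

At (-1/2, 2): F = (-7.500, -3.000).
Jacobian J = [[-4·v^2 + 3, -8·u·v - 5], [v^2 - 2·v - 2, 2·u·v - 2·u]].
At the point, J = [[-13.000, 3.000], [-2.000, -1.000]] (det J = 19.000).
Solving J·Δ = −F gives Δ = (-0.868, -1.263).
Then the next iterate is (u, v)₁ = (-1.368, 0.737).
Re-evaluating at (-1.368, 0.737): F = (-8.81678, 0.00938), so ‖F‖₂ = 8.817.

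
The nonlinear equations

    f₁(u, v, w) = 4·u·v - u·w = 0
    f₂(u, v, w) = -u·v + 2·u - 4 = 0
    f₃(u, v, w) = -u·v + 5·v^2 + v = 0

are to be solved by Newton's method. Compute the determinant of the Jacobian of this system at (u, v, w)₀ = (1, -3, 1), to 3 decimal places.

147.000

J = [[4·v - w, 4·u, -u], [-v + 2, -u, 0], [-v, -u + 10·v + 1, 0]].
At the point, J = [[-13.000, 4.000, -1.000], [5.000, -1.000, 0.000], [3.000, -30.000, 0.000]].
det J = 147.000.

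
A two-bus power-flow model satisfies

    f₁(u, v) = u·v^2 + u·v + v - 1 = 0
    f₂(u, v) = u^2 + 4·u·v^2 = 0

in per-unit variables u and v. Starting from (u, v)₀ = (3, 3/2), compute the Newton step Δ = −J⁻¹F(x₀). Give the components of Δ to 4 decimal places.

At (3, 3/2): F = (11.7500, 36.0000).
Jacobian J = [[v^2 + v, 2·u·v + u + 1], [2·u + 4·v^2, 8·u·v]].
At the point, J = [[3.7500, 13.0000], [15.0000, 36.0000]] (det J = -60.0000).
Solving J·Δ = −F gives Δ = (-0.7500, -0.6875).

(-0.7500, -0.6875)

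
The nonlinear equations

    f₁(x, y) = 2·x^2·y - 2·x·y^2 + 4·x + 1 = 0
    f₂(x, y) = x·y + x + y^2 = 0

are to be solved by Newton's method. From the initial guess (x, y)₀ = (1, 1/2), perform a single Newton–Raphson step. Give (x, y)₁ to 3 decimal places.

(0.000, 0.375)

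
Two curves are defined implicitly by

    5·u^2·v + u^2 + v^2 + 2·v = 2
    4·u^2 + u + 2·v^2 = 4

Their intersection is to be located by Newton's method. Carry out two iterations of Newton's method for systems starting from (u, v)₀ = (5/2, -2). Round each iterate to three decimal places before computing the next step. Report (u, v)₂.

(0.304, -1.742)

At (5/2, -2): F = (-58.250, 31.500).
Jacobian J = [[10·u·v + 2·u, 5·u^2 + 2·v + 2], [8·u + 1, 4·v]].
At the point, J = [[-45.000, 29.250], [21.000, -8.000]] (det J = -254.250).
Solving J·Δ = −F gives Δ = (-1.791, -0.764).
Then the next iterate is (u, v)₁ = (0.709, -2.764).
Round to (0.709, -2.764) and repeat: F = (-6.33267, 13.99912), J = [[-18.17876, -1.01459], [6.672, -11.056]].
Δ = (-0.405, 1.022), so (u, v)₂ = (0.304, -1.742).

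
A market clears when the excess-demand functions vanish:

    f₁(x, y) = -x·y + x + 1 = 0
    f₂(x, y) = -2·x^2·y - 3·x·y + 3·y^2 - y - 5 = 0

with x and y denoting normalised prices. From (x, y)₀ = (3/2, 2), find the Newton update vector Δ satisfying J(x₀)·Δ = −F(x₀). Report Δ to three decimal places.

(-0.707, 0.138)

At (3/2, 2): F = (-0.500, -13.000).
Jacobian J = [[-y + 1, -x], [-4·x·y - 3·y, -2·x^2 - 3·x + 6·y - 1]].
At the point, J = [[-1.000, -1.500], [-18.000, 2.000]] (det J = -29.000).
Solving J·Δ = −F gives Δ = (-0.707, 0.138).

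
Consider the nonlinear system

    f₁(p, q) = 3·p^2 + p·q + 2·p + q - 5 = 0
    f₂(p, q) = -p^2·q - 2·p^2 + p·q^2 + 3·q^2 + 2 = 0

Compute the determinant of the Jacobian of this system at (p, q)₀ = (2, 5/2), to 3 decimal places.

381.750

J = [[6·p + q + 2, p + 1], [-2·p·q - 4·p + q^2, -p^2 + 2·p·q + 6·q]].
At the point, J = [[16.500, 3.000], [-11.750, 21.000]].
det J = 381.750.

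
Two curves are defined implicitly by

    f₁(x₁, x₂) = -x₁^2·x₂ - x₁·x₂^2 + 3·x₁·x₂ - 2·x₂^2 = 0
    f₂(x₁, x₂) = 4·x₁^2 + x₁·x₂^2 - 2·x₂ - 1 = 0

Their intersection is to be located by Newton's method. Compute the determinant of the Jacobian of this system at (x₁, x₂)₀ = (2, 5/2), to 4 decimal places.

J = [[-2·x₁·x₂ - x₂^2 + 3·x₂, -x₁^2 - 2·x₁·x₂ + 3·x₁ - 4·x₂], [8·x₁ + x₂^2, 2·x₁·x₂ - 2]].
At the point, J = [[-8.7500, -18.0000], [22.2500, 8.0000]].
det J = 330.5000.

330.5000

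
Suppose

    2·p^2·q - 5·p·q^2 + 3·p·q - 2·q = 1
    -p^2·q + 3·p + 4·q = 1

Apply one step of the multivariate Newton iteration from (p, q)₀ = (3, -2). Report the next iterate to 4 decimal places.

(2.0488, -1.2537)

At (3, -2): F = (-111.0000, 18.0000).
Jacobian J = [[4·p·q - 5·q^2 + 3·q, 2·p^2 - 10·p·q + 3·p - 2], [-2·p·q + 3, -p^2 + 4]].
At the point, J = [[-50.0000, 85.0000], [15.0000, -5.0000]] (det J = -1025.0000).
Solving J·Δ = −F gives Δ = (-0.9512, 0.7463).
Then the next iterate is (p, q)₁ = (2.0488, -1.2537).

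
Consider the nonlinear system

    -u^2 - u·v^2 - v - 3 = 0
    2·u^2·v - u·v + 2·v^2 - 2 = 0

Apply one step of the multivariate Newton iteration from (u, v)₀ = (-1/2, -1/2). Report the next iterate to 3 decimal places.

(-0.250, -2.125)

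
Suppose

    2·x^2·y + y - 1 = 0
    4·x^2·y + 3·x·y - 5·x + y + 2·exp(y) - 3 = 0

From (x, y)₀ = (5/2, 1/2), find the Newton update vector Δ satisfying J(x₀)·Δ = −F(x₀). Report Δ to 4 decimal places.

At (5/2, 1/2): F = (5.7500, 4.547443).
Jacobian J = [[4·x·y, 2·x^2 + 1], [8·x·y + 3·y - 5, 4·x^2 + 3·x + 2·exp(y) + 1]].
At the point, J = [[5.0000, 13.5000], [6.5000, 36.797443]] (det J = 96.237213).
Solving J·Δ = −F gives Δ = (-1.5607, 0.1521).

(-1.5607, 0.1521)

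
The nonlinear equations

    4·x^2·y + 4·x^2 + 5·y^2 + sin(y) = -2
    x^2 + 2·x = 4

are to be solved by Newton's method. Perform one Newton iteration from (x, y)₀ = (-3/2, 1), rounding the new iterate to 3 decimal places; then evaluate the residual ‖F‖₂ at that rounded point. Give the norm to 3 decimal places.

At (-3/2, 1): F = (25.84147, -4.750).
Jacobian J = [[8·x·y + 8·x, 4·x^2 + 10·y + cos(y)], [2·x + 2, 0]].
At the point, J = [[-24.000, 19.54030], [-1.000, 0.000]] (det J = 19.54030).
Solving J·Δ = −F gives Δ = (-4.750, -7.157).
Then the next iterate is (x, y)₁ = (-6.250, -6.157).
Re-evaluating at (-6.250, -6.157): F = (-614.11215, 22.56250), so ‖F‖₂ = 614.526.

614.526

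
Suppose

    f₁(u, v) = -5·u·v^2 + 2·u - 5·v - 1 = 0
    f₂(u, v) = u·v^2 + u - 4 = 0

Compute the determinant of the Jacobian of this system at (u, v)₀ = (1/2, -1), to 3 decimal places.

J = [[-5·v^2 + 2, -10·u·v - 5], [v^2 + 1, 2·u·v]].
At the point, J = [[-3.000, 0.000], [2.000, -1.000]].
det J = 3.000.

3.000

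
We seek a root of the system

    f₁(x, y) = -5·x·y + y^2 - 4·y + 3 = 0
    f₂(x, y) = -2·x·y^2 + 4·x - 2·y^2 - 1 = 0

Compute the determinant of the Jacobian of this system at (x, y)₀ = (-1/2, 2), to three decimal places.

J = [[-5·y, -5·x + 2·y - 4], [-2·y^2 + 4, -4·x·y - 4·y]].
At the point, J = [[-10.000, 2.500], [-4.000, -4.000]].
det J = 50.000.

50.000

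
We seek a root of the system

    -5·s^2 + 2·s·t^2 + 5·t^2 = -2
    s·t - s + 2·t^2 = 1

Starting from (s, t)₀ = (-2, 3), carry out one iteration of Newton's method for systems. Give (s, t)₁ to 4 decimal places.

At (-2, 3): F = (-9.0000, 13.0000).
Jacobian J = [[-10·s + 2·t^2, 4·s·t + 10·t], [t - 1, s + 4·t]].
At the point, J = [[38.0000, 6.0000], [2.0000, 10.0000]] (det J = 368.0000).
Solving J·Δ = −F gives Δ = (0.4565, -1.3913).
Then the next iterate is (s, t)₁ = (-1.5435, 1.6087).

(-1.5435, 1.6087)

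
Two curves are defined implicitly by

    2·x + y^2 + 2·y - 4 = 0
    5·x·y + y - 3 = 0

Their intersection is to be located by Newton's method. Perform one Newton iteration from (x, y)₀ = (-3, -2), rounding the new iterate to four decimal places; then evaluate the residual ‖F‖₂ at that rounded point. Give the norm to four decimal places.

At (-3, -2): F = (-10.0000, 25.0000).
Jacobian J = [[2, 2·y + 2], [5·y, 5·x + 1]].
At the point, J = [[2.0000, -2.0000], [-10.0000, -14.0000]] (det J = -48.0000).
Solving J·Δ = −F gives Δ = (3.9583, -1.0417).
Then the next iterate is (x, y)₁ = (0.9583, -3.0417).
Re-evaluating at (0.9583, -3.0417): F = (1.085139, -20.616006), so ‖F‖₂ = 20.6445.

20.6445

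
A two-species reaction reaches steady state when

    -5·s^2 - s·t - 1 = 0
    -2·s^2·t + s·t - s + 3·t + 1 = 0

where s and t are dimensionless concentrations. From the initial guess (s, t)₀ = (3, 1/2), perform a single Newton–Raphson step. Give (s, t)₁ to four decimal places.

At (3, 1/2): F = (-47.5000, -8.0000).
Jacobian J = [[-10·s - t, -s], [-4·s·t + t - 1, -2·s^2 + s + 3]].
At the point, J = [[-30.5000, -3.0000], [-6.5000, -12.0000]] (det J = 346.5000).
Solving J·Δ = −F gives Δ = (-1.5758, 0.1869).
Then the next iterate is (s, t)₁ = (1.4242, 0.6869).

(1.4242, 0.6869)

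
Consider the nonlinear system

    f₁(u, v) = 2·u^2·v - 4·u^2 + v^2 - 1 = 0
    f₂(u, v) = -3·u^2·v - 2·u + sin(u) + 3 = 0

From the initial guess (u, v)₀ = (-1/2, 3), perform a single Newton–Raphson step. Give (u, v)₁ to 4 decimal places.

(-0.7944, 1.6017)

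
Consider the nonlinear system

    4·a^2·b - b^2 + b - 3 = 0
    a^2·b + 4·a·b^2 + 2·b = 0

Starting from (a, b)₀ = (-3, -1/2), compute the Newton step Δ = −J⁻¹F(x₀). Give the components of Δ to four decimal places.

(1.4294, 0.1210)

At (-3, -1/2): F = (-21.7500, -8.5000).
Jacobian J = [[8·a·b, 4·a^2 - 2·b + 1], [2·a·b + 4·b^2, a^2 + 8·a·b + 2]].
At the point, J = [[12.0000, 38.0000], [4.0000, 23.0000]] (det J = 124.0000).
Solving J·Δ = −F gives Δ = (1.4294, 0.1210).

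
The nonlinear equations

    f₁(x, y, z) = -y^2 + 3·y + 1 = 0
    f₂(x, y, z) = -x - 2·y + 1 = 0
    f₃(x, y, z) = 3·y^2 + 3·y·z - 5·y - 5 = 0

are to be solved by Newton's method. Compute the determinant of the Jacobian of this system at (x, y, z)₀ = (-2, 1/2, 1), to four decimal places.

3.0000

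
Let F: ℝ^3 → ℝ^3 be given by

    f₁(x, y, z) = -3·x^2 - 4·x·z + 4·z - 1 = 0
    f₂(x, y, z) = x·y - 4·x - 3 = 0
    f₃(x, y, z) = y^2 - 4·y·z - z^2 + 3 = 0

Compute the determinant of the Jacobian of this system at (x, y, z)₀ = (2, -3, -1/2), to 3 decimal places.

-372.000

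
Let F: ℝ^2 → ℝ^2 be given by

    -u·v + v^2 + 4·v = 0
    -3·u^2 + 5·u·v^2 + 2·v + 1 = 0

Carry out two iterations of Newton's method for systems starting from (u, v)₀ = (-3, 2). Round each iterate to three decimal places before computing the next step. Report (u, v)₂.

(-1.853, 0.066)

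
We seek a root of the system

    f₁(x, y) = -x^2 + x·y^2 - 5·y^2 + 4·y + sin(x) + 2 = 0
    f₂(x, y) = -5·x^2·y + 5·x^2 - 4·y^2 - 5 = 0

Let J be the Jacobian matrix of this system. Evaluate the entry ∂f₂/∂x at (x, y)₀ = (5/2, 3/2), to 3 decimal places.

-12.500

∂f₂/∂x = -10·x·y + 10·x.
At (5/2, 3/2) this is -12.500.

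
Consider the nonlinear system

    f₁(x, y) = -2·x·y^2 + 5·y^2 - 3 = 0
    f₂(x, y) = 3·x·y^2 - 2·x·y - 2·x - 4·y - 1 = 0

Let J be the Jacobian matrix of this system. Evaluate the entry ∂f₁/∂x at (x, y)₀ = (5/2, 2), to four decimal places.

∂f₁/∂x = -2·y^2.
At (5/2, 2) this is -8.0000.

-8.0000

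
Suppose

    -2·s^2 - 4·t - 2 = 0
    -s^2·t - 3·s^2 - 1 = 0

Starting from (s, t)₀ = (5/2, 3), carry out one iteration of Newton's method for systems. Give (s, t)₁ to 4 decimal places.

(2.7022, -4.1304)

At (5/2, 3): F = (-26.5000, -38.5000).
Jacobian J = [[-4·s, -4], [-2·s·t - 6·s, -s^2]].
At the point, J = [[-10.0000, -4.0000], [-30.0000, -6.2500]] (det J = -57.5000).
Solving J·Δ = −F gives Δ = (0.2022, -7.1304).
Then the next iterate is (s, t)₁ = (2.7022, -4.1304).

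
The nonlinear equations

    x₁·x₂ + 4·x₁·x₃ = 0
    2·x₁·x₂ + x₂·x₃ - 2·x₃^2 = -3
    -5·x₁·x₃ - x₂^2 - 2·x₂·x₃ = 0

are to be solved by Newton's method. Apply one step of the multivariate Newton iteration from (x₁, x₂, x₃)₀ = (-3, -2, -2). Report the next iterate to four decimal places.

(-1.3848, -0.7933, -1.1476)

At (-3, -2, -2): F = (30.0000, 11.0000, -42.0000).
Jacobian J = [[x₂ + 4·x₃, x₁, 4·x₁], [2·x₂, 2·x₁ + x₃, x₂ - 4·x₃], [-5·x₃, -2·x₂ - 2·x₃, -5·x₁ - 2·x₂]].
At the point, J = [[-10.0000, -3.0000, -12.0000], [-4.0000, -8.0000, 6.0000], [10.0000, 8.0000, 19.0000]] (det J = 1016.0000).
Solving J·Δ = −F gives Δ = (1.6152, 1.2067, 0.8524).
Then the next iterate is (x₁, x₂, x₃)₁ = (-1.3848, -0.7933, -1.1476).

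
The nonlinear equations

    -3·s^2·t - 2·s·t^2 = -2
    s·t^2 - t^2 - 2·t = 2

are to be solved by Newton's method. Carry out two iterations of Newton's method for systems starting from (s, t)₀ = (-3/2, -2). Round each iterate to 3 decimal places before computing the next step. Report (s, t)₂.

(-0.681, -0.541)

At (-3/2, -2): F = (27.500, -8.000).
Jacobian J = [[-6·s·t - 2·t^2, -3·s^2 - 4·s·t], [t^2, 2·s·t - 2·t - 2]].
At the point, J = [[-26.000, -18.750], [4.000, 8.000]] (det J = -133.000).
Solving J·Δ = −F gives Δ = (0.526, 0.737).
Then the next iterate is (s, t)₁ = (-0.974, -1.263).
Round to (-0.974, -1.263) and repeat: F = (8.70192, -2.62286), J = [[-10.57131, -7.76668], [1.59517, 2.98632]].
Δ = (0.293, 0.722), so (s, t)₂ = (-0.681, -0.541).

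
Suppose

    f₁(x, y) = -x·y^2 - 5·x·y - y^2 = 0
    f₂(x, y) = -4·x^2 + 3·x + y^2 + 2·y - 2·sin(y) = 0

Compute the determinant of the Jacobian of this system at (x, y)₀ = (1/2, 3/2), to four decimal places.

-54.3706

J = [[-y^2 - 5·y, -2·x·y - 5·x - 2·y], [-8·x + 3, 2·y - 2·cos(y) + 2]].
At the point, J = [[-9.7500, -7.0000], [-1.0000, 4.858526]].
det J = -54.3706.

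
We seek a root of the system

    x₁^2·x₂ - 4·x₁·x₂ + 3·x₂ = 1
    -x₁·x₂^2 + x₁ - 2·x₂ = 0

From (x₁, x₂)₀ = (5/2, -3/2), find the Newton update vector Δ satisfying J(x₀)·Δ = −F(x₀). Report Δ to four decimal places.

(0.0646, 0.0374)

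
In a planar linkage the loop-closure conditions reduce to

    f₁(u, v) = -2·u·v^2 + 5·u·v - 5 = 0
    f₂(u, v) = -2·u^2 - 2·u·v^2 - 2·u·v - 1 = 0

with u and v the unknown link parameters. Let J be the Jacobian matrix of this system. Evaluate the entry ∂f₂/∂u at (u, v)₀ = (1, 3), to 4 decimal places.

-28.0000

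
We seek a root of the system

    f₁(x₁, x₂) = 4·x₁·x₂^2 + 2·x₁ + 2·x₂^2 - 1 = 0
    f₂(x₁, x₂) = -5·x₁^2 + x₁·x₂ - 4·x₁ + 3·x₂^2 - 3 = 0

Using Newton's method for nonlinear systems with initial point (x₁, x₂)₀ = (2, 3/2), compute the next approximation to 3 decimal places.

(0.847, 1.073)

At (2, 3/2): F = (25.500, -21.250).
Jacobian J = [[4·x₂^2 + 2, 8·x₁·x₂ + 4·x₂], [-10·x₁ + x₂ - 4, x₁ + 6·x₂]].
At the point, J = [[11.000, 30.000], [-22.500, 11.000]] (det J = 796.000).
Solving J·Δ = −F gives Δ = (-1.153, -0.427).
Then the next iterate is (x₁, x₂)₁ = (0.847, 1.073).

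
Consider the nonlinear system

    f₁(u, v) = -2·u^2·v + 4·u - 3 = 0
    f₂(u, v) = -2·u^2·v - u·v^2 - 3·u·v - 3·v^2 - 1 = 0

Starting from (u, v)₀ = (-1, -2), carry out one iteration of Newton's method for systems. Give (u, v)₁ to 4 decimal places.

At (-1, -2): F = (-3.0000, -11.0000).
Jacobian J = [[-4·u·v + 4, -2·u^2], [-4·u·v - v^2 - 3·v, -2·u^2 - 2·u·v - 3·u - 6·v]].
At the point, J = [[-4.0000, -2.0000], [-6.0000, 9.0000]] (det J = -48.0000).
Solving J·Δ = −F gives Δ = (-1.0208, 0.5417).
Then the next iterate is (u, v)₁ = (-2.0208, -1.4583).

(-2.0208, -1.4583)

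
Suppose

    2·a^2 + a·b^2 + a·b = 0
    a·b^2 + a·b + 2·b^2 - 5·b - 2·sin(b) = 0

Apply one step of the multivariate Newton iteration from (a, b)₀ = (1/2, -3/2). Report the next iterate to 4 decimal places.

(0.6148, -0.3094)

At (1/2, -3/2): F = (0.8750, 14.369990).
Jacobian J = [[4·a + b^2 + b, 2·a·b + a], [b^2 + b, 2·a·b + a + 4·b - 2·cos(b) - 5]].
At the point, J = [[2.7500, -1.0000], [0.7500, -12.141474]] (det J = -32.639055).
Solving J·Δ = −F gives Δ = (0.1148, 1.1906).
Then the next iterate is (a, b)₁ = (0.6148, -0.3094).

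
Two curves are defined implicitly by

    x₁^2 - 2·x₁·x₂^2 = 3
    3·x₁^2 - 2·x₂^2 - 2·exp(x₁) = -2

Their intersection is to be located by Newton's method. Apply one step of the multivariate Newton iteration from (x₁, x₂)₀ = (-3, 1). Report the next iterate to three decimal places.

At (-3, 1): F = (12.000, 26.90043).
Jacobian J = [[2·x₁ - 2·x₂^2, -4·x₁·x₂], [6·x₁ - 2·exp(x₁), -4·x₂]].
At the point, J = [[-8.000, 12.000], [-18.09957, -4.000]] (det J = 249.19489).
Solving J·Δ = −F gives Δ = (1.488, -0.008).
Then the next iterate is (x₁, x₂)₁ = (-1.512, 0.992).

(-1.512, 0.992)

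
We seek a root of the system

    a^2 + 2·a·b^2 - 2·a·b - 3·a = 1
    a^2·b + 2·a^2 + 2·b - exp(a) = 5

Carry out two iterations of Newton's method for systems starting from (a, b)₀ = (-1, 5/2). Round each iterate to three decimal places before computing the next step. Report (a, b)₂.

(-0.737, 1.724)

At (-1, 5/2): F = (-4.500, 4.13212).
Jacobian J = [[2·a + 2·b^2 - 2·b - 3, 4·a·b - 2·a], [2·a·b + 4·a - exp(a), a^2 + 2]].
At the point, J = [[2.500, -8.000], [-9.36788, 3.000]] (det J = -67.44304).
Solving J·Δ = −F gives Δ = (0.290, -0.472).
Then the next iterate is (a, b)₁ = (-0.710, 2.028).
Round to (-0.710, 2.028) and repeat: F = (-1.32629, 0.59487), J = [[-0.25043, -4.33952], [-6.21140, 2.50410]].
Δ = (-0.027, -0.304), so (a, b)₂ = (-0.737, 1.724).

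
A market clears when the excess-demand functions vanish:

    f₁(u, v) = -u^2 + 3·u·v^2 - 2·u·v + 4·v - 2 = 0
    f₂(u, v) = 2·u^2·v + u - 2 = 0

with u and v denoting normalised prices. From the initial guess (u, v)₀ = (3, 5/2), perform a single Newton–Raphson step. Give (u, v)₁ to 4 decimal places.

At (3, 5/2): F = (40.2500, 46.0000).
Jacobian J = [[-2·u + 3·v^2 - 2·v, 6·u·v - 2·u + 4], [4·u·v + 1, 2·u^2]].
At the point, J = [[7.7500, 43.0000], [31.0000, 18.0000]] (det J = -1193.5000).
Solving J·Δ = −F gives Δ = (-1.0503, -0.7468).
Then the next iterate is (u, v)₁ = (1.9497, 1.7532).

(1.9497, 1.7532)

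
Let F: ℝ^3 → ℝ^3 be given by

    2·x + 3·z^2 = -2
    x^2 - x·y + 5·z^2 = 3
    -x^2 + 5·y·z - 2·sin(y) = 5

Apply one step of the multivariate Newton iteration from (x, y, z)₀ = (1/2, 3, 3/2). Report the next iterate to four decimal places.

(-1.1563, 2.1672, 0.7847)

At (1/2, 3, 3/2): F = (9.7500, 7.0000, 16.967760).
Jacobian J = [[2, 0, 6·z], [2·x - y, -x, 10·z], [-2·x, 5·z - 2·cos(y), 5·y]].
At the point, J = [[2.0000, 0.0000, 9.0000], [-2.0000, -0.5000, 15.0000], [-1.0000, 9.479985, 15.0000]] (det J = -474.539280).
Solving J·Δ = −F gives Δ = (-1.6563, -0.8328, -0.7153).
Then the next iterate is (x, y, z)₁ = (-1.1563, 2.1672, 0.7847).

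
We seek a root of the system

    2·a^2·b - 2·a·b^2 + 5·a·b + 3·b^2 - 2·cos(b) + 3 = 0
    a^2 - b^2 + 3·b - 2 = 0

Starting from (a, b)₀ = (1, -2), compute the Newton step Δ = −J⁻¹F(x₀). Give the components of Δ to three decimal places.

(-0.164, 1.618)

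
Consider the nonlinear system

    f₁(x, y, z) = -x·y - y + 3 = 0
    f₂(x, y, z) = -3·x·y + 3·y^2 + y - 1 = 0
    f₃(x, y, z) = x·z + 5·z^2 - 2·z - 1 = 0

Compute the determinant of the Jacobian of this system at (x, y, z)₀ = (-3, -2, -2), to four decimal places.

400.0000

J = [[-y, -x - 1, 0], [-3·y, -3·x + 6·y + 1, 0], [z, 0, x + 10·z - 2]].
At the point, J = [[2.0000, 2.0000, 0.0000], [6.0000, -2.0000, 0.0000], [-2.0000, 0.0000, -25.0000]].
det J = 400.0000.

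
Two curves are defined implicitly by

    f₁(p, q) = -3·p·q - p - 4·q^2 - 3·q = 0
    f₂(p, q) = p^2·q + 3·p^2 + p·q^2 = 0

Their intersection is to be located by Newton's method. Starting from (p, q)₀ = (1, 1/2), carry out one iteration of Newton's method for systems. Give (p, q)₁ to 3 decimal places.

(0.593, 0.102)

At (1, 1/2): F = (-5.000, 3.750).
Jacobian J = [[-3·q - 1, -3·p - 8·q - 3], [2·p·q + 6·p + q^2, p^2 + 2·p·q]].
At the point, J = [[-2.500, -10.000], [7.250, 2.000]] (det J = 67.500).
Solving J·Δ = −F gives Δ = (-0.407, -0.398).
Then the next iterate is (p, q)₁ = (0.593, 0.102).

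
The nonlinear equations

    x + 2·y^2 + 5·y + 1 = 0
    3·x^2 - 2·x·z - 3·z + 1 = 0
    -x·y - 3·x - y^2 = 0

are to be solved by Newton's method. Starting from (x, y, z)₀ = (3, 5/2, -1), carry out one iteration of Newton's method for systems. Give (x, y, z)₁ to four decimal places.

At (3, 5/2, -1): F = (29.0000, 37.0000, -22.7500).
Jacobian J = [[1, 4·y + 5, 0], [6·x - 2·z, 0, -2·x - 3], [-y - 3, -x - 2·y, 0]].
At the point, J = [[1.0000, 15.0000, 0.0000], [20.0000, 0.0000, -9.0000], [-5.5000, -8.0000, 0.0000]] (det J = 670.5000).
Solving J·Δ = −F gives Δ = (-1.4664, -1.8356, 0.8523).
Then the next iterate is (x, y, z)₁ = (1.5336, 0.6644, -0.1477).

(1.5336, 0.6644, -0.1477)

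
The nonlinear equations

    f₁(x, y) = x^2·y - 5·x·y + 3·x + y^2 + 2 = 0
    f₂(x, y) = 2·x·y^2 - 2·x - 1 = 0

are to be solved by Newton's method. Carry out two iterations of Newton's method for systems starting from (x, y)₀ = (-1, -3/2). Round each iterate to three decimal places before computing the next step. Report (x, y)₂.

At (-1, -3/2): F = (-7.750, -3.500).
Jacobian J = [[2·x·y - 5·y + 3, x^2 - 5·x + 2·y], [2·y^2 - 2, 4·x·y]].
At the point, J = [[13.500, 3.000], [2.500, 6.000]] (det J = 73.500).
Solving J·Δ = −F gives Δ = (0.490, 0.379).
Then the next iterate is (x, y)₁ = (-0.510, -1.121).
Round to (-0.510, -1.121) and repeat: F = (-1.42348, -1.26177), J = [[9.74842, 0.56810], [0.51328, 2.28684]].
Δ = (0.115, 0.526), so (x, y)₂ = (-0.395, -0.595).

(-0.395, -0.595)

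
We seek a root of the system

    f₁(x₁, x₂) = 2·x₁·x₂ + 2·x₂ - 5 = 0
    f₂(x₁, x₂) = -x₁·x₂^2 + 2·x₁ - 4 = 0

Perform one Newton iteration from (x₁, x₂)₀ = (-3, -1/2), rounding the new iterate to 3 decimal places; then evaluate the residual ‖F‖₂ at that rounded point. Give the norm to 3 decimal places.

8.898

At (-3, -1/2): F = (-3.000, -9.250).
Jacobian J = [[2·x₂, 2·x₁ + 2], [-x₂^2 + 2, -2·x₁·x₂]].
At the point, J = [[-1.000, -4.000], [1.750, -3.000]] (det J = 10.000).
Solving J·Δ = −F gives Δ = (2.800, -1.450).
Then the next iterate is (x₁, x₂)₁ = (-0.200, -1.950).
Re-evaluating at (-0.200, -1.950): F = (-8.120, -3.63950), so ‖F‖₂ = 8.898.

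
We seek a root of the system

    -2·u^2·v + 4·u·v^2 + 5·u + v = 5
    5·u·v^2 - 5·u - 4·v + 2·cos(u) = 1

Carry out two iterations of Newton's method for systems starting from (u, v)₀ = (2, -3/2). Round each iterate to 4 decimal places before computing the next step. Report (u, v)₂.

At (2, -3/2): F = (33.5000, 16.667706).
Jacobian J = [[-4·u·v + 4·v^2 + 5, -2·u^2 + 8·u·v + 1], [5·v^2 - 2·sin(u) - 5, 10·u·v - 4]].
At the point, J = [[26.0000, -31.0000], [4.431405, -34.0000]] (det J = -746.626440).
Solving J·Δ = −F gives Δ = (-0.8335, 0.3816).
Then the next iterate is (u, v)₁ = (1.1665, -1.1184).
Round to (1.1665, -1.1184) and repeat: F = (8.594083, 5.723243), J = [[15.221729, -12.158353], [-0.584666, -17.046136]].
Δ = (-0.2885, 0.3456), so (u, v)₂ = (0.8780, -0.7728).

(0.8780, -0.7728)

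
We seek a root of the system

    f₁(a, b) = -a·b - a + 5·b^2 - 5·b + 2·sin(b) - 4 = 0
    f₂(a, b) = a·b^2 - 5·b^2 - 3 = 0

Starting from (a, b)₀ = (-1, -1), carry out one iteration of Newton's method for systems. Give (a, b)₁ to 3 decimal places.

(3.990, -0.666)

At (-1, -1): F = (4.31706, -9.000).
Jacobian J = [[-b - 1, -a + 10·b + 2·cos(b) - 5], [b^2, 2·a·b - 10·b]].
At the point, J = [[0.000, -12.91940], [1.000, 12.000]] (det J = 12.91940).
Solving J·Δ = −F gives Δ = (4.990, 0.334).
Then the next iterate is (a, b)₁ = (3.990, -0.666).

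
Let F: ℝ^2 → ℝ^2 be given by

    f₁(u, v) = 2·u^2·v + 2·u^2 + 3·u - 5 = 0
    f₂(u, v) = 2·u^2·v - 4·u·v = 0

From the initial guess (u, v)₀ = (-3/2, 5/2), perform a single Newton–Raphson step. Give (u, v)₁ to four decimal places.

At (-3/2, 5/2): F = (6.2500, 26.2500).
Jacobian J = [[4·u·v + 4·u + 3, 2·u^2], [4·u·v - 4·v, 2·u^2 - 4·u]].
At the point, J = [[-18.0000, 4.5000], [-25.0000, 10.5000]] (det J = -76.5000).
Solving J·Δ = −F gives Δ = (-0.6863, -4.1340).
Then the next iterate is (u, v)₁ = (-2.1863, -1.6340).

(-2.1863, -1.6340)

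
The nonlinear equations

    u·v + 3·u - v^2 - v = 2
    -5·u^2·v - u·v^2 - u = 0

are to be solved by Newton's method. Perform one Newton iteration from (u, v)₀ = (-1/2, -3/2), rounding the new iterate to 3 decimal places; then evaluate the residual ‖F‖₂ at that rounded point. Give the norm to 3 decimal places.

At (-1/2, -3/2): F = (-3.500, 3.500).
Jacobian J = [[v + 3, u - 2·v - 1], [-10·u·v - v^2 - 1, -5·u^2 - 2·u·v]].
At the point, J = [[1.500, 1.500], [-10.750, -2.750]] (det J = 12.000).
Solving J·Δ = −F gives Δ = (-0.365, 2.698).
Then the next iterate is (u, v)₁ = (-0.865, 1.198).
Re-evaluating at (-0.865, 1.198): F = (-8.26447, -2.37542), so ‖F‖₂ = 8.599.

8.599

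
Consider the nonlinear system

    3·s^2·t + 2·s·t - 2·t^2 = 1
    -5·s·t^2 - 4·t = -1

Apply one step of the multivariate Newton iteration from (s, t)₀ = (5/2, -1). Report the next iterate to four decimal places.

(0.8797, -1.0286)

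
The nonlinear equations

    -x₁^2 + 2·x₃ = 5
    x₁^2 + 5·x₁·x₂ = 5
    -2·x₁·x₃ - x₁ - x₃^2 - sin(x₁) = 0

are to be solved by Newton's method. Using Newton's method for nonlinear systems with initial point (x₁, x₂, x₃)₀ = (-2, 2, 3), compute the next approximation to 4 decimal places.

(-0.8740, 0.5756, 2.2481)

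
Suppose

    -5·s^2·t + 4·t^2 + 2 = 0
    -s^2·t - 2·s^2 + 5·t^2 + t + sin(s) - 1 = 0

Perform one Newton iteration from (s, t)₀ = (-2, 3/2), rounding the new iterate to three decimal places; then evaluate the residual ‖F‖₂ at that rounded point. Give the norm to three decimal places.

5.055

At (-2, 3/2): F = (-19.000, -3.15930).
Jacobian J = [[-10·s·t, -5·s^2 + 8·t], [-2·s·t - 4·s + cos(s), -s^2 + 10·t + 1]].
At the point, J = [[30.000, -8.000], [13.58385, 12.000]] (det J = 468.67083).
Solving J·Δ = −F gives Δ = (0.540, -0.348).
Then the next iterate is (s, t)₁ = (-1.460, 1.152).
Re-evaluating at (-1.460, 1.152): F = (-4.96960, -0.92515), so ‖F‖₂ = 5.055.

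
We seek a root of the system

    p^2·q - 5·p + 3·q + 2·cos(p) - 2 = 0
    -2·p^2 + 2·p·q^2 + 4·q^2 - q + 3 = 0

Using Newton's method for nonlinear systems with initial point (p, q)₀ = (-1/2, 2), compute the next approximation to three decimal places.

(0.063, 0.352)

At (-1/2, 2): F = (8.75517, 12.500).
Jacobian J = [[2·p·q - 2·sin(p) - 5, p^2 + 3], [-4·p + 2·q^2, 4·p·q + 8·q - 1]].
At the point, J = [[-6.04115, 3.250], [10.000, 11.000]] (det J = -98.95264).
Solving J·Δ = −F gives Δ = (0.563, -1.648).
Then the next iterate is (p, q)₁ = (0.063, 0.352).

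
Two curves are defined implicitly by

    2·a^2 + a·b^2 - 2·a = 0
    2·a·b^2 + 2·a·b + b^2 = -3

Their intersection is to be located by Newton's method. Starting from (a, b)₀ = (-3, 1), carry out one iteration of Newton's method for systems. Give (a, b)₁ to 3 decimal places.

At (-3, 1): F = (21.000, -8.000).
Jacobian J = [[4·a + b^2 - 2, 2·a·b], [2·b^2 + 2·b, 4·a·b + 2·a + 2·b]].
At the point, J = [[-13.000, -6.000], [4.000, -16.000]] (det J = 232.000).
Solving J·Δ = −F gives Δ = (1.655, -0.086).
Then the next iterate is (a, b)₁ = (-1.345, 0.914).

(-1.345, 0.914)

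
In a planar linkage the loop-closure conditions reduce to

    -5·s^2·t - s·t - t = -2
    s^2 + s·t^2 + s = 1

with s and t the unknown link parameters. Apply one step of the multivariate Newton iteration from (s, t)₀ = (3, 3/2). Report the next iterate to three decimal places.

At (3, 3/2): F = (-71.500, 17.750).
Jacobian J = [[-10·s·t - t, -5·s^2 - s - 1], [2·s + t^2 + 1, 2·s·t]].
At the point, J = [[-46.500, -49.000], [9.250, 9.000]] (det J = 34.750).
Solving J·Δ = −F gives Δ = (-6.511, 4.719).
Then the next iterate is (s, t)₁ = (-3.511, 6.219).

(-3.511, 6.219)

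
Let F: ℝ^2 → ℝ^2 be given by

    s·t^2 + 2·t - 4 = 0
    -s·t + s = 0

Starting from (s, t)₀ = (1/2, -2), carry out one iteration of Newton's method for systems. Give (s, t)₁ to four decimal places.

(2.0000, 10.0000)

At (1/2, -2): F = (-6.0000, 1.5000).
Jacobian J = [[t^2, 2·s·t + 2], [-t + 1, -s]].
At the point, J = [[4.0000, 0.0000], [3.0000, -0.5000]] (det J = -2.0000).
Solving J·Δ = −F gives Δ = (1.5000, 12.0000).
Then the next iterate is (s, t)₁ = (2.0000, 10.0000).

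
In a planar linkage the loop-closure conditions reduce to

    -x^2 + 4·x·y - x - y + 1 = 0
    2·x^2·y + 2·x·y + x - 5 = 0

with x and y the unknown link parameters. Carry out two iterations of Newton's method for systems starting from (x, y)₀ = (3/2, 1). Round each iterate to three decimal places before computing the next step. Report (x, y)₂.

(1.420, 0.521)

At (3/2, 1): F = (2.250, 4.000).
Jacobian J = [[-2·x + 4·y - 1, 4·x - 1], [4·x·y + 2·y + 1, 2·x^2 + 2·x]].
At the point, J = [[0.000, 5.000], [9.000, 7.500]] (det J = -45.000).
Solving J·Δ = −F gives Δ = (-0.069, -0.450).
Then the next iterate is (x, y)₁ = (1.431, 0.550).
Round to (1.431, 0.550) and repeat: F = (0.11944, 0.25764), J = [[-1.662, 4.724], [5.24820, 6.95752]].
Δ = (-0.011, -0.029), so (x, y)₂ = (1.420, 0.521).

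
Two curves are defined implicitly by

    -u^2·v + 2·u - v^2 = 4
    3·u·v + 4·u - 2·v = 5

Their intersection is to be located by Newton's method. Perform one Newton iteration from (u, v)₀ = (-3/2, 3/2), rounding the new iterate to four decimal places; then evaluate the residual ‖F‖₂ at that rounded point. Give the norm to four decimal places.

At (-3/2, 3/2): F = (-12.6250, -20.7500).
Jacobian J = [[-2·u·v + 2, -u^2 - 2·v], [3·v + 4, 3·u - 2]].
At the point, J = [[6.5000, -5.2500], [8.5000, -6.5000]] (det J = 2.3750).
Solving J·Δ = −F gives Δ = (11.3158, 11.6053).
Then the next iterate is (u, v)₁ = (9.8158, 13.1053).
Re-evaluating at (9.8158, 13.1053): F = (-1418.812021, 393.969611), so ‖F‖₂ = 1472.4943.

1472.4943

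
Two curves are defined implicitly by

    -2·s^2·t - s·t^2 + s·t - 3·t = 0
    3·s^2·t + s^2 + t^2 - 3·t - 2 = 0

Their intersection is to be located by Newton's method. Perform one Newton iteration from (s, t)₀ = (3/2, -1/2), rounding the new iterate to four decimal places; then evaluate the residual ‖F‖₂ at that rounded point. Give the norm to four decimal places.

47.6636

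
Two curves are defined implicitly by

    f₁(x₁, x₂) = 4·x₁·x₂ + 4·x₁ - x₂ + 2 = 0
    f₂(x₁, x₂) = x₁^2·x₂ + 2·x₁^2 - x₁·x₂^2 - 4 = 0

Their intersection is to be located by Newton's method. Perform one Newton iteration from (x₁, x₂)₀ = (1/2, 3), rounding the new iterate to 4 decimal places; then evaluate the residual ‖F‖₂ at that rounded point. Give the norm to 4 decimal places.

4.8060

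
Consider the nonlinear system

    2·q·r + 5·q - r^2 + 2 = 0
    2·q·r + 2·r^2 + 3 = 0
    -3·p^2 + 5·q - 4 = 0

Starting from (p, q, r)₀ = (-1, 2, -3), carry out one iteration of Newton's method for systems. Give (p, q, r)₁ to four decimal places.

(-1.7206, 2.2647, -2.0735)

At (-1, 2, -3): F = (-9.0000, 9.0000, 3.0000).
Jacobian J = [[0, 2·r + 5, 2·q - 2·r], [0, 2·r, 2·q + 4·r], [-6·p, 5, 0]].
At the point, J = [[0.0000, -1.0000, 10.0000], [0.0000, -6.0000, -8.0000], [6.0000, 5.0000, 0.0000]] (det J = 408.0000).
Solving J·Δ = −F gives Δ = (-0.7206, 0.2647, 0.9265).
Then the next iterate is (p, q, r)₁ = (-1.7206, 2.2647, -2.0735).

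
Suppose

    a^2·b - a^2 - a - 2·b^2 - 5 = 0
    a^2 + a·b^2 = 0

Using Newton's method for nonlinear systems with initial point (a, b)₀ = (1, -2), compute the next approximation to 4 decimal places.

(1.8846, 0.5769)

At (1, -2): F = (-17.0000, 5.0000).
Jacobian J = [[2·a·b - 2·a - 1, a^2 - 4·b], [2·a + b^2, 2·a·b]].
At the point, J = [[-7.0000, 9.0000], [6.0000, -4.0000]] (det J = -26.0000).
Solving J·Δ = −F gives Δ = (0.8846, 2.5769).
Then the next iterate is (a, b)₁ = (1.8846, 0.5769).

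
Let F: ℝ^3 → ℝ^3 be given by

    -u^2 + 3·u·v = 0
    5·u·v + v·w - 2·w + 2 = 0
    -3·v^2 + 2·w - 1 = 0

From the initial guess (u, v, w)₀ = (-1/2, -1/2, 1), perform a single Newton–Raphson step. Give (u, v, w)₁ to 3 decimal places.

At (-1/2, -1/2, 1): F = (0.500, 0.750, 0.250).
Jacobian J = [[-2·u + 3·v, 3·u, 0], [5·v, 5·u + w, v - 2], [0, -6·v, 2]].
At the point, J = [[-0.500, -1.500, 0.000], [-2.500, -1.500, -2.500], [0.000, 3.000, 2.000]] (det J = -9.750).
Solving J·Δ = −F gives Δ = (0.558, 0.147, -0.346).
Then the next iterate is (u, v, w)₁ = (0.058, -0.353, 0.654).

(0.058, -0.353, 0.654)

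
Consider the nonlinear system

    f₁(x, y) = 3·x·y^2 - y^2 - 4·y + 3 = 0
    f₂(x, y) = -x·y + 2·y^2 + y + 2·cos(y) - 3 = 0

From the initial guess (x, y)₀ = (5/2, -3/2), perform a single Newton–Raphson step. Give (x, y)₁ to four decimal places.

At (5/2, -3/2): F = (23.6250, 3.891474).
Jacobian J = [[3·y^2, 6·x·y - 2·y - 4], [-y, -x + 4·y - 2·sin(y) + 1]].
At the point, J = [[6.7500, -23.5000], [1.5000, -5.505010]] (det J = -1.908818).
Solving J·Δ = −F gives Δ = (-20.2252, -4.8040).
Then the next iterate is (x, y)₁ = (-17.7252, -6.3040).

(-17.7252, -6.3040)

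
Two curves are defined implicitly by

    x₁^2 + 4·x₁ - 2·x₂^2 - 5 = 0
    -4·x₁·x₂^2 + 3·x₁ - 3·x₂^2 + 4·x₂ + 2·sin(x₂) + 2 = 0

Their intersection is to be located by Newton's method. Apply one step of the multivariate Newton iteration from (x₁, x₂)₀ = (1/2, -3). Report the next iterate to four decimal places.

(0.5342, -1.2851)

At (1/2, -3): F = (-20.7500, -53.782240).
Jacobian J = [[2·x₁ + 4, -4·x₂], [-4·x₂^2 + 3, -8·x₁·x₂ - 6·x₂ + 2·cos(x₂) + 4]].
At the point, J = [[5.0000, 12.0000], [-33.0000, 32.020015]] (det J = 556.100075).
Solving J·Δ = −F gives Δ = (0.0342, 1.7149).
Then the next iterate is (x₁, x₂)₁ = (0.5342, -1.2851).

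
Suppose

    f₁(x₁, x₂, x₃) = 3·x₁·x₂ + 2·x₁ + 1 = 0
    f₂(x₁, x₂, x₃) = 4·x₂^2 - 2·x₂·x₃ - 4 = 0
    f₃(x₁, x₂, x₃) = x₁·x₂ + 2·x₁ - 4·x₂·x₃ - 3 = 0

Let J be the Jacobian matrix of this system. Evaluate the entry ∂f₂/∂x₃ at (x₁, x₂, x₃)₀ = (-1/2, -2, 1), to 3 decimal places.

4.000

∂f₂/∂x₃ = -2·x₂.
At (-1/2, -2, 1) this is 4.000.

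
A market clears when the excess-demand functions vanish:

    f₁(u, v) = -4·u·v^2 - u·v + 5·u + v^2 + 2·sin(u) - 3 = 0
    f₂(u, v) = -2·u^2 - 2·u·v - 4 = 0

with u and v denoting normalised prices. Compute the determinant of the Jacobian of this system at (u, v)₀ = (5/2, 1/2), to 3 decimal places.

-135.989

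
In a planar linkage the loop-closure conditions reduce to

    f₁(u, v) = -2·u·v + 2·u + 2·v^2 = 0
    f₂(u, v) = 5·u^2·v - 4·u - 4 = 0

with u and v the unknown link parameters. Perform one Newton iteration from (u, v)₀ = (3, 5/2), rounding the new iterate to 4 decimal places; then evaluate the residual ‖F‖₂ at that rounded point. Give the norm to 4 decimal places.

At (3, 5/2): F = (3.5000, 96.5000).
Jacobian J = [[-2·v + 2, -2·u + 4·v], [10·u·v - 4, 5·u^2]].
At the point, J = [[-3.0000, 4.0000], [71.0000, 45.0000]] (det J = -419.0000).
Solving J·Δ = −F gives Δ = (-0.5453, -1.2840).
Then the next iterate is (u, v)₁ = (2.4547, 1.2160).
Re-evaluating at (2.4547, 1.2160): F = (1.896882, 22.816557), so ‖F‖₂ = 22.8953.

22.8953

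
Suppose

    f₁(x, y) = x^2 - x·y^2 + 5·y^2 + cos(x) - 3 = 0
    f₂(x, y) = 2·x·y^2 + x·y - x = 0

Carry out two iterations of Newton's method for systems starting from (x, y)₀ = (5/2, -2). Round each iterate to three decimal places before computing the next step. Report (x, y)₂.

(2.742, -0.941)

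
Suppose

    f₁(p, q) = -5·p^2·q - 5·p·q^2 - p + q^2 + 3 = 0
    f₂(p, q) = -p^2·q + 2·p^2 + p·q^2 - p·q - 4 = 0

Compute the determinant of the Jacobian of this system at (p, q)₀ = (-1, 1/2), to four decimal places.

0.5000

J = [[-10·p·q - 5·q^2 - 1, -5·p^2 - 10·p·q + 2·q], [-2·p·q + 4·p + q^2 - q, -p^2 + 2·p·q - p]].
At the point, J = [[2.7500, 1.0000], [-3.2500, -1.0000]].
det J = 0.5000.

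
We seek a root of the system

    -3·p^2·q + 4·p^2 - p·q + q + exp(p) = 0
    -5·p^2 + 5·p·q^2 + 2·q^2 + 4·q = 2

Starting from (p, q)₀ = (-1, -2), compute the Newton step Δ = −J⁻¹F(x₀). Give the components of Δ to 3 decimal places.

(0.297, 1.131)

At (-1, -2): F = (6.36788, -27.000).
Jacobian J = [[-6·p·q + 8·p - q + exp(p), -3·p^2 - p + 1], [-10·p + 5·q^2, 10·p·q + 4·q + 4]].
At the point, J = [[-17.63212, -1.000], [30.000, 16.000]] (det J = -252.11393).
Solving J·Δ = −F gives Δ = (0.297, 1.131).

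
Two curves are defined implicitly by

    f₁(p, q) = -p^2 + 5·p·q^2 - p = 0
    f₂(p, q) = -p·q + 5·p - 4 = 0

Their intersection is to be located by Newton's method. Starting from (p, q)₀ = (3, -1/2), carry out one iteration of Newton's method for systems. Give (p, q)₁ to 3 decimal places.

(0.872, -0.234)

At (3, -1/2): F = (-8.250, 12.500).
Jacobian J = [[-2·p + 5·q^2 - 1, 10·p·q], [-q + 5, -p]].
At the point, J = [[-5.750, -15.000], [5.500, -3.000]] (det J = 99.750).
Solving J·Δ = −F gives Δ = (-2.128, 0.266).
Then the next iterate is (p, q)₁ = (0.872, -0.234).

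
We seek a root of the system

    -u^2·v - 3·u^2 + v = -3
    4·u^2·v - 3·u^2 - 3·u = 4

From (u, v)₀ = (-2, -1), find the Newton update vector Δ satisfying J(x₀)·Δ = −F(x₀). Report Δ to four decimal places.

(0.8571, 0.2857)

At (-2, -1): F = (-6.0000, -26.0000).
Jacobian J = [[-2·u·v - 6·u, -u^2 + 1], [8·u·v - 6·u - 3, 4·u^2]].
At the point, J = [[8.0000, -3.0000], [25.0000, 16.0000]] (det J = 203.0000).
Solving J·Δ = −F gives Δ = (0.8571, 0.2857).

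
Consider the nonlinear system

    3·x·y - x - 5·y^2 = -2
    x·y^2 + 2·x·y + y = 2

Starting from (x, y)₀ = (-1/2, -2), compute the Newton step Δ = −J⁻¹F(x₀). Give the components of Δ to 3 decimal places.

(3.214, 2.000)

At (-1/2, -2): F = (-14.500, -4.000).
Jacobian J = [[3·y - 1, 3·x - 10·y], [y^2 + 2·y, 2·x·y + 2·x + 1]].
At the point, J = [[-7.000, 18.500], [0.000, 2.000]] (det J = -14.000).
Solving J·Δ = −F gives Δ = (3.214, 2.000).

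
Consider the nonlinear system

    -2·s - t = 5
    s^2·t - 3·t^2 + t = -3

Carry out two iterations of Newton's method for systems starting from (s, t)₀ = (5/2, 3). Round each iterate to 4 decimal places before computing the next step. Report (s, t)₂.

At (5/2, 3): F = (-13.0000, -2.2500).
Jacobian J = [[-2, -1], [2·s·t, s^2 - 6·t + 1]].
At the point, J = [[-2.0000, -1.0000], [15.0000, -10.7500]] (det J = 36.5000).
Solving J·Δ = −F gives Δ = (-3.7671, -5.4658).
Then the next iterate is (s, t)₁ = (-1.2671, -2.4658).
Round to (-1.2671, -2.4658) and repeat: F = (0.0000, -21.665255), J = [[-2.0000, -1.0000], [6.248830, 17.400342]].
Δ = (-0.7588, 1.5176), so (s, t)₂ = (-2.0259, -0.9482).

(-2.0259, -0.9482)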